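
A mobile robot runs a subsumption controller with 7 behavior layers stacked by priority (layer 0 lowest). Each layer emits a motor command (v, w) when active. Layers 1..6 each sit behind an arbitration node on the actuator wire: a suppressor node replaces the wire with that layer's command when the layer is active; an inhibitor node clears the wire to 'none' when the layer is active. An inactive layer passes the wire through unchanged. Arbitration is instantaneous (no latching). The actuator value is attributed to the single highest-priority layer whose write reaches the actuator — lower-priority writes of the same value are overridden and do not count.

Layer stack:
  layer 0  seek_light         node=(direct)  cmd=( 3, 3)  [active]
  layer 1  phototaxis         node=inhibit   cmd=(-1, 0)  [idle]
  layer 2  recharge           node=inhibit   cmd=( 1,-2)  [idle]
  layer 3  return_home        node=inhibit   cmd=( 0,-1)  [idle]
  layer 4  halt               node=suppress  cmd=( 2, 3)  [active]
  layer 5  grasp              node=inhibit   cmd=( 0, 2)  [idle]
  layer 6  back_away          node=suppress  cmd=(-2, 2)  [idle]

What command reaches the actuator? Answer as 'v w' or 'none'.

[0] seek_light on; wire := (3, 3)
[1] phototaxis off; pass (3, 3)
[2] recharge off; pass (3, 3)
[3] return_home off; pass (3, 3)
[4] halt on (suppress); wire := (2, 3)
[5] grasp off; pass (2, 3)
[6] back_away off; pass (2, 3)
output (2, 3)

2 3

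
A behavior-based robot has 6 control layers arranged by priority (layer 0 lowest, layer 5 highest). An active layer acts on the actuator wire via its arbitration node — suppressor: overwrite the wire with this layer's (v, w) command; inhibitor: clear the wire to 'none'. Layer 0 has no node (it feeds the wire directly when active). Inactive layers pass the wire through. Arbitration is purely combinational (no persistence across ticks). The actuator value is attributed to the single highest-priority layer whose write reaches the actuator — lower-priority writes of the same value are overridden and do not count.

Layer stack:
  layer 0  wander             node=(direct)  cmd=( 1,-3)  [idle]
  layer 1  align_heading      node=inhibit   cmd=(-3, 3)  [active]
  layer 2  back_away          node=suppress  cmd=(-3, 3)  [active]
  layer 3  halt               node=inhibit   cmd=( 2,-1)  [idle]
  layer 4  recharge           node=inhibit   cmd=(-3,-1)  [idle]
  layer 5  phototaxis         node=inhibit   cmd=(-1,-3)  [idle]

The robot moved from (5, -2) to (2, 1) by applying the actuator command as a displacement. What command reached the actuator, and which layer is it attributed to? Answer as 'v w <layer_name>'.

-3 3 back_away

displacement = (2, 1) − (5, -2) = (-3, 3)
layer 0 (wander) idle — none
layer 1 (align_heading) active — inhibits: none
layer 2 (back_away) active — suppresses: (-3, 3)
layer 3 (halt) idle — unchanged: (-3, 3)
layer 4 (recharge) idle — unchanged: (-3, 3)
layer 5 (phototaxis) idle — unchanged: (-3, 3)
→ actuator (-3, 3) — from layer 2 (back_away)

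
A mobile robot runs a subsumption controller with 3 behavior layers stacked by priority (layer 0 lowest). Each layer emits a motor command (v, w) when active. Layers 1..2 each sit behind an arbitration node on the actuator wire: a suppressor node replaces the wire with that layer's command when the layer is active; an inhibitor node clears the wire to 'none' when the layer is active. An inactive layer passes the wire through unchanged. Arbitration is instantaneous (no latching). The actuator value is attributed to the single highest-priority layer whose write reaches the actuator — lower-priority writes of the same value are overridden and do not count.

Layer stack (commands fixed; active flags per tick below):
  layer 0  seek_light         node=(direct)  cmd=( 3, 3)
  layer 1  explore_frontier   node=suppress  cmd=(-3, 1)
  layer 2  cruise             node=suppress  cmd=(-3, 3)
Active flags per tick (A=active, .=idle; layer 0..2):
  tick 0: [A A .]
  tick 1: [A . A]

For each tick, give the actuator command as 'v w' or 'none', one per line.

tick 0:
  layer 0 (seek_light) active — direct: (3, 3)
  layer 1 (explore_frontier) active — suppresses: (-3, 1)
  layer 2 (cruise) idle — unchanged: (-3, 1)
  → actuator (-3, 1)
tick 1:
  layer 0 (seek_light) active — direct: (3, 3)
  layer 1 (explore_frontier) idle — unchanged: (3, 3)
  layer 2 (cruise) active — suppresses: (-3, 3)
  → actuator (-3, 3)

-3 1
-3 3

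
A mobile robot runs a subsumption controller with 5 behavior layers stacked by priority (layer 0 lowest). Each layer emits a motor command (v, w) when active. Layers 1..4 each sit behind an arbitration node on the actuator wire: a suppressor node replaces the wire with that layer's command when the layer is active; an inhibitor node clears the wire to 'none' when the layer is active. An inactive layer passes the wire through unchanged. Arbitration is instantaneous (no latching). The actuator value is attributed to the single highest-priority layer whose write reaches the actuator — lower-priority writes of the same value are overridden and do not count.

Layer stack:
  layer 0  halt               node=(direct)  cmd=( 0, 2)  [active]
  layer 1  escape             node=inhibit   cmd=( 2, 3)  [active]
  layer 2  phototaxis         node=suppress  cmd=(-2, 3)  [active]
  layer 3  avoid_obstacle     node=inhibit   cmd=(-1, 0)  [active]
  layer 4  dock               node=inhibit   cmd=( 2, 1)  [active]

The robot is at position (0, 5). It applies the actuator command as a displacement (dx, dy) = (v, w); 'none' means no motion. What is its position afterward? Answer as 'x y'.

0 5

L0 halt: active, feeds wire = (0, 2)
L1 escape: active, inhibitor → wire = none
L2 phototaxis: active, suppressor → wire = (-2, 3)
L3 avoid_obstacle: active, inhibitor → wire = none
L4 dock: active, inhibitor → wire = none
actuator = none
position: (0, 5) + none = (0, 5)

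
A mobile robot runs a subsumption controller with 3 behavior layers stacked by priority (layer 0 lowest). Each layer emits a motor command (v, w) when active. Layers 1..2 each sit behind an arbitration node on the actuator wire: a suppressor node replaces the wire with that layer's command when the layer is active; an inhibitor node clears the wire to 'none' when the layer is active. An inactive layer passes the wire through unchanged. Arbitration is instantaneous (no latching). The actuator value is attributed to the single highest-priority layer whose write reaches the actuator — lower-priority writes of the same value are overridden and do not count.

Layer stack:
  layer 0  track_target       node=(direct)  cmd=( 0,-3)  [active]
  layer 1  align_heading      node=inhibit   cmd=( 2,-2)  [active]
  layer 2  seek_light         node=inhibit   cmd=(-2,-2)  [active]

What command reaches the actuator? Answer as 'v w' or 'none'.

[0] track_target on; wire := (0, -3)
[1] align_heading on (inhibit); wire := none
[2] seek_light on (inhibit); wire := none
output none

none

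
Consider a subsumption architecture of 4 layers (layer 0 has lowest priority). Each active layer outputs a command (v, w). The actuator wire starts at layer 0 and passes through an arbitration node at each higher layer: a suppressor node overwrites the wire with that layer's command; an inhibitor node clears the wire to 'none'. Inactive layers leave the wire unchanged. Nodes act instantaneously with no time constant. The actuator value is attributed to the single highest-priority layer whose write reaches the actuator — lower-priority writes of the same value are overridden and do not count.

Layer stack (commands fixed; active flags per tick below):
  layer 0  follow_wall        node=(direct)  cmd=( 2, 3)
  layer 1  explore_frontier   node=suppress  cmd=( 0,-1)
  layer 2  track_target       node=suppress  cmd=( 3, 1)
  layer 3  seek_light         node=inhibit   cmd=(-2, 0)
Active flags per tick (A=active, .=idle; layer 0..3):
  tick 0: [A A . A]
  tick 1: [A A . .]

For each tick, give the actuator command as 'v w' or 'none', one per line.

none
0 -1

tick 0:
  layer 0 (follow_wall) active — direct: (2, 3)
  layer 1 (explore_frontier) active — suppresses: (0, -1)
  layer 2 (track_target) idle — unchanged: (0, -1)
  layer 3 (seek_light) active — inhibits: none
  → actuator none
tick 1:
  layer 0 (follow_wall) active — direct: (2, 3)
  layer 1 (explore_frontier) active — suppresses: (0, -1)
  layer 2 (track_target) idle — unchanged: (0, -1)
  layer 3 (seek_light) idle — unchanged: (0, -1)
  → actuator (0, -1)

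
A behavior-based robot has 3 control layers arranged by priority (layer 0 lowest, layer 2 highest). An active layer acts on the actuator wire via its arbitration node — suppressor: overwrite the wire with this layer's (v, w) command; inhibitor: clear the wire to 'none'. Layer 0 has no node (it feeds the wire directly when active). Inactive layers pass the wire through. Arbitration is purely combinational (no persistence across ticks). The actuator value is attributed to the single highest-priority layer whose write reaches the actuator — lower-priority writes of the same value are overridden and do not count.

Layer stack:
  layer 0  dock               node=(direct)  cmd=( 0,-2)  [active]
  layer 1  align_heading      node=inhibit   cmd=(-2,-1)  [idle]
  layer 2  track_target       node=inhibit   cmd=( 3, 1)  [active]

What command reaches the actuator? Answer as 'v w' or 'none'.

[0] dock on; wire := (0, -2)
[1] align_heading off; pass (0, -2)
[2] track_target on (inhibit); wire := none
output none

none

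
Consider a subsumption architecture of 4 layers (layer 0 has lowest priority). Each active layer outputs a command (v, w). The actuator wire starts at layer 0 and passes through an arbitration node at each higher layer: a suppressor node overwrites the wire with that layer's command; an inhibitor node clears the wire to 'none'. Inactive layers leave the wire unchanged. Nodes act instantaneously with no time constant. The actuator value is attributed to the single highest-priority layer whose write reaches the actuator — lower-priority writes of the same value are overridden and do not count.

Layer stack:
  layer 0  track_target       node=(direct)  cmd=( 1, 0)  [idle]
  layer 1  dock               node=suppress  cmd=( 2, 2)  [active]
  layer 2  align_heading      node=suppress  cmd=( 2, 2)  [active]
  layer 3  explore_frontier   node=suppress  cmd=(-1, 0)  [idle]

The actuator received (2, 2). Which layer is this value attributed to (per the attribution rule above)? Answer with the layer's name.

L0 track_target: idle → wire = none
L1 dock: active, suppressor → wire = (2, 2)
L2 align_heading: active, suppressor → wire = (2, 2)
L3 explore_frontier: idle → wire stays (2, 2)
actuator = (2, 2)
last writer: layer 2 = align_heading

align_heading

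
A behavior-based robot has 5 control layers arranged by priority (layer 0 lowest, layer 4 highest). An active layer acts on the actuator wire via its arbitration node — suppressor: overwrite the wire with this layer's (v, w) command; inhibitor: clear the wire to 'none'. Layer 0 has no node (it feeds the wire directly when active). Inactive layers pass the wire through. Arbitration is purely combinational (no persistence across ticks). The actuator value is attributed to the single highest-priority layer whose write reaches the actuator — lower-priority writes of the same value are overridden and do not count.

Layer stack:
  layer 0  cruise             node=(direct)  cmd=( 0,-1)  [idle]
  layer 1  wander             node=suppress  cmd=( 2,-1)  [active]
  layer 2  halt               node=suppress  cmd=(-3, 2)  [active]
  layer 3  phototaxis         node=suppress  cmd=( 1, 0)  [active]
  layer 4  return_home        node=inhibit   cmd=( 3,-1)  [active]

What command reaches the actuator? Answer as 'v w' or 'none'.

none

layer 0 (cruise) idle — none
layer 1 (wander) active — suppresses: (2, -1)
layer 2 (halt) active — suppresses: (-3, 2)
layer 3 (phototaxis) active — suppresses: (1, 0)
layer 4 (return_home) active — inhibits: none
→ actuator none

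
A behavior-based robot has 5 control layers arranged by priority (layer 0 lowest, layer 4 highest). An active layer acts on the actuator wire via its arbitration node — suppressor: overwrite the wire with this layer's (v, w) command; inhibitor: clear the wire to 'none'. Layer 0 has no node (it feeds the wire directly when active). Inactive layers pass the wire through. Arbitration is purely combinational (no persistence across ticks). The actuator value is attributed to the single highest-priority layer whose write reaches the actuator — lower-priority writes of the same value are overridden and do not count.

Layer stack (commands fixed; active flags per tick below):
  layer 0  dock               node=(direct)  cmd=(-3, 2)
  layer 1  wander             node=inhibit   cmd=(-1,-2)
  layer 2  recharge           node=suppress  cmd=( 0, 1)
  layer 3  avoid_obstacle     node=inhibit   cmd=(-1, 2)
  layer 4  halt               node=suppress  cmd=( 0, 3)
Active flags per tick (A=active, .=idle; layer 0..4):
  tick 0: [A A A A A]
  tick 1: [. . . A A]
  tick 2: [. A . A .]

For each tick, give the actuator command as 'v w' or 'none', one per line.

tick 0:
  L0 dock: active, feeds wire = (-3, 2)
  L1 wander: active, inhibitor → wire = none
  L2 recharge: active, suppressor → wire = (0, 1)
  L3 avoid_obstacle: active, inhibitor → wire = none
  L4 halt: active, suppressor → wire = (0, 3)
  actuator = (0, 3)
tick 1:
  L0 dock: idle → wire = none
  L1 wander: idle → wire stays none
  L2 recharge: idle → wire stays none
  L3 avoid_obstacle: active, inhibitor → wire = none
  L4 halt: active, suppressor → wire = (0, 3)
  actuator = (0, 3)
tick 2:
  L0 dock: idle → wire = none
  L1 wander: active, inhibitor → wire = none
  L2 recharge: idle → wire stays none
  L3 avoid_obstacle: active, inhibitor → wire = none
  L4 halt: idle → wire stays none
  actuator = none

0 3
0 3
none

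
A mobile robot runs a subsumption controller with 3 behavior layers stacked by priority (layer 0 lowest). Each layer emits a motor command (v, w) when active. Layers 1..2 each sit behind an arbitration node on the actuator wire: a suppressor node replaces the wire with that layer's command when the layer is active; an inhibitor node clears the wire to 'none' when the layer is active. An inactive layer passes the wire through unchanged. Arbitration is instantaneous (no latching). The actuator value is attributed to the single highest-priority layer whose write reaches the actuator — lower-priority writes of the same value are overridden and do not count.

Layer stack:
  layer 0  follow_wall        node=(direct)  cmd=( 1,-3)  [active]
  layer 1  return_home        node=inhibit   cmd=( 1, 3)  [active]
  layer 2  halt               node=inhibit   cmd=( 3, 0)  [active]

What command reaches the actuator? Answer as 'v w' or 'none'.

[0] follow_wall on; wire := (1, -3)
[1] return_home on (inhibit); wire := none
[2] halt on (inhibit); wire := none
output none

none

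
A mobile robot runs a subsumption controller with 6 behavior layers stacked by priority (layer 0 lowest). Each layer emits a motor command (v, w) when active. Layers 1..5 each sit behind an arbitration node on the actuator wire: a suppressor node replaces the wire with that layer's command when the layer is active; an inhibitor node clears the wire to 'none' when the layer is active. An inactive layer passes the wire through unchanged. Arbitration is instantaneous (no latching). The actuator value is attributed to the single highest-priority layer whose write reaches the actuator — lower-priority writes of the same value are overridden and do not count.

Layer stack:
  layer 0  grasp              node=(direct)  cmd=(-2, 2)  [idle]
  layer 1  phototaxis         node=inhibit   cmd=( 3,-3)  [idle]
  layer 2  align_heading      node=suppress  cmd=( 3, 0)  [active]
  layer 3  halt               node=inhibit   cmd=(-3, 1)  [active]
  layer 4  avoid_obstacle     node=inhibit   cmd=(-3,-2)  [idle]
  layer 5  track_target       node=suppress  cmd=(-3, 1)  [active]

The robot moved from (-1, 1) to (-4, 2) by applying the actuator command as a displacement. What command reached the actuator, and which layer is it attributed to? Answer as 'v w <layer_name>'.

displacement = (-4, 2) − (-1, 1) = (-3, 1)
L0 grasp: idle → wire = none
L1 phototaxis: idle → wire stays none
L2 align_heading: active, suppressor → wire = (3, 0)
L3 halt: active, inhibitor → wire = none
L4 avoid_obstacle: idle → wire stays none
L5 track_target: active, suppressor → wire = (-3, 1)
actuator = (-3, 1) — from layer 5 (track_target)

-3 1 track_target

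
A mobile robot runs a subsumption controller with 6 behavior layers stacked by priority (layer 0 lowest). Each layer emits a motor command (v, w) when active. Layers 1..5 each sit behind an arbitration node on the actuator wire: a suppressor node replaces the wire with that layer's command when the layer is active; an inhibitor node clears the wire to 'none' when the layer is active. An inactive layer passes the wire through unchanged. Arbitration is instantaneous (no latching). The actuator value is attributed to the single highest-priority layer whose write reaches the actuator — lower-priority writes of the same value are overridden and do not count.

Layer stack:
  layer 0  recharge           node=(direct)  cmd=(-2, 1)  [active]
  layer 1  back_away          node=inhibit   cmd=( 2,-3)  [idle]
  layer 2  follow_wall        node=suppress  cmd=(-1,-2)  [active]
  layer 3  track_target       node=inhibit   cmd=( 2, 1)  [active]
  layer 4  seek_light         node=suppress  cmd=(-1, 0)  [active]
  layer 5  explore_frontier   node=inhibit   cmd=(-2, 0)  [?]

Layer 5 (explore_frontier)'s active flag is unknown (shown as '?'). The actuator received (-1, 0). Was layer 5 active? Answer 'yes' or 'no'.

If layer 5 is active=yes:
  actuator would be none
If layer 5 is active=no:
  actuator would be (-1, 0)
Observed (-1, 0), so layer 5 was idle.

no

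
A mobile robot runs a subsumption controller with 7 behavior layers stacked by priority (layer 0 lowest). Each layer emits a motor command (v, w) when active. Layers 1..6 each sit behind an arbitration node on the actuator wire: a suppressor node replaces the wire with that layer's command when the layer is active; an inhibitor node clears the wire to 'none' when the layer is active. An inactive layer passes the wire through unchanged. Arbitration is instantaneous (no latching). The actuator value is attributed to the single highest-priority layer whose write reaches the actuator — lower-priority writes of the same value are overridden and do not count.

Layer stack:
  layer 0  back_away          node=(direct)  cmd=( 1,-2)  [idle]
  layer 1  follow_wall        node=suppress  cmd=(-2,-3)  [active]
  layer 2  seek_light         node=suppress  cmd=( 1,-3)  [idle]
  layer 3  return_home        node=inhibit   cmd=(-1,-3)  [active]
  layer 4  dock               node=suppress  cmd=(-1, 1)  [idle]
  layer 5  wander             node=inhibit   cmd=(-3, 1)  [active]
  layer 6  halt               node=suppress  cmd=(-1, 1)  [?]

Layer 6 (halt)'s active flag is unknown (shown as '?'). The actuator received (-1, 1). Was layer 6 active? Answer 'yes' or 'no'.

yes

If layer 6 is active=yes:
  actuator would be (-1, 1)
If layer 6 is active=no:
  actuator would be none
Observed (-1, 1), so layer 6 was active.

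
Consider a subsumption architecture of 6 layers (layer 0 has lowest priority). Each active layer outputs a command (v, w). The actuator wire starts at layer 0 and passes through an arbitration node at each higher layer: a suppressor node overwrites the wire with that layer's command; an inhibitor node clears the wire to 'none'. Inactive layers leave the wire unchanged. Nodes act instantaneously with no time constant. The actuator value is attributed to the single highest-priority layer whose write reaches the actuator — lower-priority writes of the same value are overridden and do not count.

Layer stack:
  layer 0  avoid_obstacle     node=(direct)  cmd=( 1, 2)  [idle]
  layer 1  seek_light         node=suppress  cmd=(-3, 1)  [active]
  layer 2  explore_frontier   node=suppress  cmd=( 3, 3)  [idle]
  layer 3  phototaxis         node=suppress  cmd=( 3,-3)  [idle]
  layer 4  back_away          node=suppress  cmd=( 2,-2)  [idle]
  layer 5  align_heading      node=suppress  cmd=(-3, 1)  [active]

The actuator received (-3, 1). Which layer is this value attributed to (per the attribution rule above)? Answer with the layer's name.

[0] avoid_obstacle off; wire := none
[1] seek_light on (suppress); wire := (-3, 1)
[2] explore_frontier off; pass (-3, 1)
[3] phototaxis off; pass (-3, 1)
[4] back_away off; pass (-3, 1)
[5] align_heading on (suppress); wire := (-3, 1)
output (-3, 1)
last writer: layer 5 = align_heading

align_heading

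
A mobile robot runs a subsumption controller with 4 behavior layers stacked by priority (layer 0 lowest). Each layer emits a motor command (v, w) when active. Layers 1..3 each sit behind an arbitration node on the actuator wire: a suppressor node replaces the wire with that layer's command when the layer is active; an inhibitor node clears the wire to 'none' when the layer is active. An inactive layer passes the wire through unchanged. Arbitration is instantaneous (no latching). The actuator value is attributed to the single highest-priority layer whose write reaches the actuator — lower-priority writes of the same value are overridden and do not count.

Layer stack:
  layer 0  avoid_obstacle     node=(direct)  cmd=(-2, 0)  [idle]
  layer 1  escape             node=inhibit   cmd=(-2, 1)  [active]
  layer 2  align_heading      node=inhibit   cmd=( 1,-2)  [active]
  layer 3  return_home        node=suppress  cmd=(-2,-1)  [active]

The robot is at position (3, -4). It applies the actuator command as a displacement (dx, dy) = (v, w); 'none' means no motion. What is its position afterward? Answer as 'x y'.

1 -5

[0] avoid_obstacle off; wire := none
[1] escape on (inhibit); wire := none
[2] align_heading on (inhibit); wire := none
[3] return_home on (suppress); wire := (-2, -1)
output (-2, -1)
position: (3, -4) + (-2, -1) = (1, -5)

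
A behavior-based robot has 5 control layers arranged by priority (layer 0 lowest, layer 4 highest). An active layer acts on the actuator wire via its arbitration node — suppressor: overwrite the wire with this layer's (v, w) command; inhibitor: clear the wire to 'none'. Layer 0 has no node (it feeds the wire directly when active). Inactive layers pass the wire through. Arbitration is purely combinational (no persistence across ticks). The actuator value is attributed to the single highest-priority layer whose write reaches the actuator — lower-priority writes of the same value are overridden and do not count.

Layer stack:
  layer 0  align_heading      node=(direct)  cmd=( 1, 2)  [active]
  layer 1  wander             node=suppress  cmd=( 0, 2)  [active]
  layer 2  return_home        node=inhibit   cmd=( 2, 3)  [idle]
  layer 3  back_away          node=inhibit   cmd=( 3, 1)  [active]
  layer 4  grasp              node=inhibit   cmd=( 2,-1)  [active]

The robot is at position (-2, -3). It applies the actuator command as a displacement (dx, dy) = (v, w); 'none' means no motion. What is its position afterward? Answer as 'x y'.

[0] align_heading on; wire := (1, 2)
[1] wander on (suppress); wire := (0, 2)
[2] return_home off; pass (0, 2)
[3] back_away on (inhibit); wire := none
[4] grasp on (inhibit); wire := none
output none
position: (-2, -3) + none = (-2, -3)

-2 -3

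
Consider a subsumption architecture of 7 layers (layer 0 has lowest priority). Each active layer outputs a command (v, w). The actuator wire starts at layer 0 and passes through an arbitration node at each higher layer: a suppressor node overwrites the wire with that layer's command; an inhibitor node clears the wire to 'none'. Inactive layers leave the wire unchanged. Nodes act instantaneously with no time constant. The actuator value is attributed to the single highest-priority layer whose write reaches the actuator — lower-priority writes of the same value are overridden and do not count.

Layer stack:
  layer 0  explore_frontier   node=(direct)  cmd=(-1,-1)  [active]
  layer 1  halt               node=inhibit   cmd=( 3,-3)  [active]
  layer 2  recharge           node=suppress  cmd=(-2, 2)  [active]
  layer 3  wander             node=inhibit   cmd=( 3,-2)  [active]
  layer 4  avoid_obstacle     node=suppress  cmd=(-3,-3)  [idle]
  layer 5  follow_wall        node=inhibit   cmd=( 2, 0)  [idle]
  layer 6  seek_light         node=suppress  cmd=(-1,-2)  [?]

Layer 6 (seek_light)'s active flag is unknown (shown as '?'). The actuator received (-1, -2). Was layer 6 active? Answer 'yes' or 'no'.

yes

If layer 6 is active=yes:
  actuator would be (-1, -2)
If layer 6 is active=no:
  actuator would be none
Observed (-1, -2), so layer 6 was active.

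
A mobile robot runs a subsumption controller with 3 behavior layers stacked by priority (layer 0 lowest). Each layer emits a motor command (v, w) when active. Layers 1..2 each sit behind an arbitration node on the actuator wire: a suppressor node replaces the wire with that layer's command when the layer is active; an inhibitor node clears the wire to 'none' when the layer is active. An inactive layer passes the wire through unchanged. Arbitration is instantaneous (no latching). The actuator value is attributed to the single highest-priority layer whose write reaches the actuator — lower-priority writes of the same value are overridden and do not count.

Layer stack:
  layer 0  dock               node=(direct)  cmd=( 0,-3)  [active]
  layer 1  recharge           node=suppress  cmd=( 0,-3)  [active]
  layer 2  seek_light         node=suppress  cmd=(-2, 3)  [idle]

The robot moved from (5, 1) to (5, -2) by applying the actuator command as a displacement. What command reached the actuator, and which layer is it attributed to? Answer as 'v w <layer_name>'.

0 -3 recharge

displacement = (5, -2) − (5, 1) = (0, -3)
layer 0 (dock) active — direct: (0, -3)
layer 1 (recharge) active — suppresses: (0, -3)
layer 2 (seek_light) idle — unchanged: (0, -3)
→ actuator (0, -3) — from layer 1 (recharge)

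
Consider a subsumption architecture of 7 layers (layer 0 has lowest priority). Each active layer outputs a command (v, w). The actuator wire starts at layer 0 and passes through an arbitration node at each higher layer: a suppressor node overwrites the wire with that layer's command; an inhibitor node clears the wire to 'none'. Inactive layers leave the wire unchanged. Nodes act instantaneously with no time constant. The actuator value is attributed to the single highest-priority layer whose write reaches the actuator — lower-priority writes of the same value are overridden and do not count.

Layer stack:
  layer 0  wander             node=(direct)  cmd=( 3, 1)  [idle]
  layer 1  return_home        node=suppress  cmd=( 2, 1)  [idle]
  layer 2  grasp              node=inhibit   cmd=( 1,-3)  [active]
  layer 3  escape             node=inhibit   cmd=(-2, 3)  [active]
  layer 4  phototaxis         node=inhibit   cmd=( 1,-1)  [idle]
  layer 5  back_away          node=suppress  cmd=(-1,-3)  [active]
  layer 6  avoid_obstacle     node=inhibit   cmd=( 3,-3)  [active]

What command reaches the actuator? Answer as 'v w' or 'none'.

none

[0] wander off; wire := none
[1] return_home off; pass none
[2] grasp on (inhibit); wire := none
[3] escape on (inhibit); wire := none
[4] phototaxis off; pass none
[5] back_away on (suppress); wire := (-1, -3)
[6] avoid_obstacle on (inhibit); wire := none
output none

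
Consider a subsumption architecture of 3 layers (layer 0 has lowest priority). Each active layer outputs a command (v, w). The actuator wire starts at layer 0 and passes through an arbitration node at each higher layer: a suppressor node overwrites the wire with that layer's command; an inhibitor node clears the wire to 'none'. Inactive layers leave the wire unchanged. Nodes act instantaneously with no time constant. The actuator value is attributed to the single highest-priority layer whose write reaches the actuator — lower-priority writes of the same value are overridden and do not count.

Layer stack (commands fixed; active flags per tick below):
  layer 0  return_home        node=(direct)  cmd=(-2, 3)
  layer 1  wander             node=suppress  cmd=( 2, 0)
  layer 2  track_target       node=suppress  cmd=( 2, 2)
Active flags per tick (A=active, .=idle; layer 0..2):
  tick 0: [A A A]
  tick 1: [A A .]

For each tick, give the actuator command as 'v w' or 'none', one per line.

tick 0:
  L0 return_home: active, feeds wire = (-2, 3)
  L1 wander: active, suppressor → wire = (2, 0)
  L2 track_target: active, suppressor → wire = (2, 2)
  actuator = (2, 2)
tick 1:
  L0 return_home: active, feeds wire = (-2, 3)
  L1 wander: active, suppressor → wire = (2, 0)
  L2 track_target: idle → wire stays (2, 0)
  actuator = (2, 0)

2 2
2 0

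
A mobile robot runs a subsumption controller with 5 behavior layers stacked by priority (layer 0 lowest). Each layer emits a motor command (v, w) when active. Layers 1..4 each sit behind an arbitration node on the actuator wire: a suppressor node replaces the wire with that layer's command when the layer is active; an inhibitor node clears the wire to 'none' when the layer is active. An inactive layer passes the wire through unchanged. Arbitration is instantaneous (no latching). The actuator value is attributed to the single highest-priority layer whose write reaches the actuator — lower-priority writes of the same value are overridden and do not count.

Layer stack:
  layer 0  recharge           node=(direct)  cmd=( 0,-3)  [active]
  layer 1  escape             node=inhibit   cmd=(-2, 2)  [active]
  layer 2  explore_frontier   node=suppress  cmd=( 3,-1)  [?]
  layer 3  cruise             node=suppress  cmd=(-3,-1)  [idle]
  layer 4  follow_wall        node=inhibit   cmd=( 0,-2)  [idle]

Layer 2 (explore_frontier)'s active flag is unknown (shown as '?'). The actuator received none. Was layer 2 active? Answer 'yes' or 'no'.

no

If layer 2 is active=yes:
  actuator would be (3, -1)
If layer 2 is active=no:
  actuator would be none
Observed none, so layer 2 was idle.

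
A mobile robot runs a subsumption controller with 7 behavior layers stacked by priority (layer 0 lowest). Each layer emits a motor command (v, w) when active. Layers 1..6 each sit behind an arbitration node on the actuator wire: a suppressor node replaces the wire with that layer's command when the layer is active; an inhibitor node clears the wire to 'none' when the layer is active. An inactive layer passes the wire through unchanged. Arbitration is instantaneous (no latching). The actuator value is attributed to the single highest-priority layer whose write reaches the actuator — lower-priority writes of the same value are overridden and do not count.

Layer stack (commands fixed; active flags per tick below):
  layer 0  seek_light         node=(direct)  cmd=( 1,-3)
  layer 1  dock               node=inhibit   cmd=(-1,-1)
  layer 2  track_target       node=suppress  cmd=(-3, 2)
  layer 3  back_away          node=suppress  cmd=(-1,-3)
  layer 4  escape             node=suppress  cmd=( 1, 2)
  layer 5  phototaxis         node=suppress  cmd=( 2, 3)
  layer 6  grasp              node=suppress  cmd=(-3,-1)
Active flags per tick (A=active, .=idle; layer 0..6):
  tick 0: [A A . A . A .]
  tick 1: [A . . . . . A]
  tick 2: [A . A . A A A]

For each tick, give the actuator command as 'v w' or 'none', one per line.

tick 0:
  [0] seek_light on; wire := (1, -3)
  [1] dock on (inhibit); wire := none
  [2] track_target off; pass none
  [3] back_away on (suppress); wire := (-1, -3)
  [4] escape off; pass (-1, -3)
  [5] phototaxis on (suppress); wire := (2, 3)
  [6] grasp off; pass (2, 3)
  output (2, 3)
tick 1:
  [0] seek_light on; wire := (1, -3)
  [1] dock off; pass (1, -3)
  [2] track_target off; pass (1, -3)
  [3] back_away off; pass (1, -3)
  [4] escape off; pass (1, -3)
  [5] phototaxis off; pass (1, -3)
  [6] grasp on (suppress); wire := (-3, -1)
  output (-3, -1)
tick 2:
  [0] seek_light on; wire := (1, -3)
  [1] dock off; pass (1, -3)
  [2] track_target on (suppress); wire := (-3, 2)
  [3] back_away off; pass (-3, 2)
  [4] escape on (suppress); wire := (1, 2)
  [5] phototaxis on (suppress); wire := (2, 3)
  [6] grasp on (suppress); wire := (-3, -1)
  output (-3, -1)

2 3
-3 -1
-3 -1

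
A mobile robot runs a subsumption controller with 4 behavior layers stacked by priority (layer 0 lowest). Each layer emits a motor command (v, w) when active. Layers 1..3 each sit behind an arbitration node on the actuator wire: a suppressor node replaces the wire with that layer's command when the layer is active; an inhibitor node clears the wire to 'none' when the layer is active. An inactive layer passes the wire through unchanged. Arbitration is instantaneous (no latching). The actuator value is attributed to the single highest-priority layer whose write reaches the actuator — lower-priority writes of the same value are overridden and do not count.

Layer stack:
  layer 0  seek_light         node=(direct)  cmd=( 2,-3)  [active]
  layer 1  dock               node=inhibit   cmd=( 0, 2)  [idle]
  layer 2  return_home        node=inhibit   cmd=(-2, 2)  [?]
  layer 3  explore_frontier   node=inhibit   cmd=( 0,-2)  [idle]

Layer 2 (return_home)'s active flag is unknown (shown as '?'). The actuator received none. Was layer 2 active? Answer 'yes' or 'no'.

If layer 2 is active=yes:
  actuator would be none
If layer 2 is active=no:
  actuator would be (2, -3)
Observed none, so layer 2 was active.

yes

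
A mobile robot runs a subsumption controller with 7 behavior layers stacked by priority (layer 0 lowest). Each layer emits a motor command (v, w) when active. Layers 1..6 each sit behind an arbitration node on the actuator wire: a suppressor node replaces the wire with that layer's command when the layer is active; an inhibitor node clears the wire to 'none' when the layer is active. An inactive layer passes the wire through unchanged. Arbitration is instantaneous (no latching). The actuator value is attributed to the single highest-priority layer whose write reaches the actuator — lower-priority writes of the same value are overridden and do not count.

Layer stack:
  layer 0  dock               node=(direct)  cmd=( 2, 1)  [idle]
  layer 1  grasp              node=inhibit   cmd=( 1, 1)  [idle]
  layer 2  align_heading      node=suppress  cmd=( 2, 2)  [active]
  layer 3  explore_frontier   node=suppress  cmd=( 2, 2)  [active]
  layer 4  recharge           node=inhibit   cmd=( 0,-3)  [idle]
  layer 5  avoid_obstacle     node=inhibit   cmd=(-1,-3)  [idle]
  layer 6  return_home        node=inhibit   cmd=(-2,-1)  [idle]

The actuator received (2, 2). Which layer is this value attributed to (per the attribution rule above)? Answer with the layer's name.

explore_frontier

L0 dock: idle → wire = none
L1 grasp: idle → wire stays none
L2 align_heading: active, suppressor → wire = (2, 2)
L3 explore_frontier: active, suppressor → wire = (2, 2)
L4 recharge: idle → wire stays (2, 2)
L5 avoid_obstacle: idle → wire stays (2, 2)
L6 return_home: idle → wire stays (2, 2)
actuator = (2, 2)
last writer: layer 3 = explore_frontier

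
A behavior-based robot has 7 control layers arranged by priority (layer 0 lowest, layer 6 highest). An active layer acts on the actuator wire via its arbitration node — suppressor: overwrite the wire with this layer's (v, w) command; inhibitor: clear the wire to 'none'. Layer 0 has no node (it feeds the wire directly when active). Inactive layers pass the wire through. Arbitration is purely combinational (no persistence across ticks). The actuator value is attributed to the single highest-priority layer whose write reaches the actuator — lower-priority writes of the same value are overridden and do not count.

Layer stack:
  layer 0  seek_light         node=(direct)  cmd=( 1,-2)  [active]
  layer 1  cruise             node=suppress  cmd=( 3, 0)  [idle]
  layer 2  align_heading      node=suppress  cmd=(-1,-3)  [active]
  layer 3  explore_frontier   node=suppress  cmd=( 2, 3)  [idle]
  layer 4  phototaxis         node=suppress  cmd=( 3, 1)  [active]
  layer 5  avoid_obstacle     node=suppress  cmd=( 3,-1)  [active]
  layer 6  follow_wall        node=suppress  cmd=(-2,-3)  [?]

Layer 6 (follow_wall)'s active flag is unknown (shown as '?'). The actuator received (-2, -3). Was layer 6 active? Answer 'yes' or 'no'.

yes

If layer 6 is active=yes:
  actuator would be (-2, -3)
If layer 6 is active=no:
  actuator would be (3, -1)
Observed (-2, -3), so layer 6 was active.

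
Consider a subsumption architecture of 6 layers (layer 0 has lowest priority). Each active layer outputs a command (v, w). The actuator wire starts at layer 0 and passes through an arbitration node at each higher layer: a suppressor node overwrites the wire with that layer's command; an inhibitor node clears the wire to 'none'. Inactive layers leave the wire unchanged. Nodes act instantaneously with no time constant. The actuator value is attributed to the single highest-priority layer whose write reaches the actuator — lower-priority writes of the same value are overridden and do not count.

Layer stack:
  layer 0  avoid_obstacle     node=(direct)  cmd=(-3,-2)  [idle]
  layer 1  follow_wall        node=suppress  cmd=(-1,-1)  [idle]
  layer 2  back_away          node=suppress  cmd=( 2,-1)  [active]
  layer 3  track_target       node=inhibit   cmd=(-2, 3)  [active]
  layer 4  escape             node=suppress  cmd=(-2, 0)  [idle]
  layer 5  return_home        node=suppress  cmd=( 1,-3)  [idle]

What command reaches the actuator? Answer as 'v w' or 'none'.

L0 avoid_obstacle: idle → wire = none
L1 follow_wall: idle → wire stays none
L2 back_away: active, suppressor → wire = (2, -1)
L3 track_target: active, inhibitor → wire = none
L4 escape: idle → wire stays none
L5 return_home: idle → wire stays none
actuator = none

none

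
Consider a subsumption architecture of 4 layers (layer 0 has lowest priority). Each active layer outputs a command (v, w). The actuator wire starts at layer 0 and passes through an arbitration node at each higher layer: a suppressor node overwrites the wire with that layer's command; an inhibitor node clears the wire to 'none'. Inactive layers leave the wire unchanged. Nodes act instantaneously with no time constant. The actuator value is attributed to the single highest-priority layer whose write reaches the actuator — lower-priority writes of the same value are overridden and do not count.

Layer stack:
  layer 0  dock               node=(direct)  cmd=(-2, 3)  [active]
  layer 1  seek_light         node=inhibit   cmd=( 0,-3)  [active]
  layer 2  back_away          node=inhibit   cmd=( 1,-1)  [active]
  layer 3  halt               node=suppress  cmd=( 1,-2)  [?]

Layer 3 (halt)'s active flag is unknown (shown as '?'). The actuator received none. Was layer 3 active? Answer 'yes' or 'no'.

If layer 3 is active=yes:
  actuator would be (1, -2)
If layer 3 is active=no:
  actuator would be none
Observed none, so layer 3 was idle.

no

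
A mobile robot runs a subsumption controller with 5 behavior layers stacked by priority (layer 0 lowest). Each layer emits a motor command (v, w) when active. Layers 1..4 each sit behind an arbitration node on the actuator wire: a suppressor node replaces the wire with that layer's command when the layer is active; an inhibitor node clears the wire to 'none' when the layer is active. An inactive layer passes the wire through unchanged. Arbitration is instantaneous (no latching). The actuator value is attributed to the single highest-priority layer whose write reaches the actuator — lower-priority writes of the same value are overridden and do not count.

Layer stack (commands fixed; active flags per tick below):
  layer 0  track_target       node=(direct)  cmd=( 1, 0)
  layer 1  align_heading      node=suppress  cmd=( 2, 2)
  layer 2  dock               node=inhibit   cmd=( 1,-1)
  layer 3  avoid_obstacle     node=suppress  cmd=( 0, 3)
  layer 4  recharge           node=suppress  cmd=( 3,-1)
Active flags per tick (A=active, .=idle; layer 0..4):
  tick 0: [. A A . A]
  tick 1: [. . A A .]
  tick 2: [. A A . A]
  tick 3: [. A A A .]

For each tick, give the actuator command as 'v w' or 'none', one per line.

tick 0:
  L0 track_target: idle → wire = none
  L1 align_heading: active, suppressor → wire = (2, 2)
  L2 dock: active, inhibitor → wire = none
  L3 avoid_obstacle: idle → wire stays none
  L4 recharge: active, suppressor → wire = (3, -1)
  actuator = (3, -1)
tick 1:
  L0 track_target: idle → wire = none
  L1 align_heading: idle → wire stays none
  L2 dock: active, inhibitor → wire = none
  L3 avoid_obstacle: active, suppressor → wire = (0, 3)
  L4 recharge: idle → wire stays (0, 3)
  actuator = (0, 3)
tick 2:
  L0 track_target: idle → wire = none
  L1 align_heading: active, suppressor → wire = (2, 2)
  L2 dock: active, inhibitor → wire = none
  L3 avoid_obstacle: idle → wire stays none
  L4 recharge: active, suppressor → wire = (3, -1)
  actuator = (3, -1)
tick 3:
  L0 track_target: idle → wire = none
  L1 align_heading: active, suppressor → wire = (2, 2)
  L2 dock: active, inhibitor → wire = none
  L3 avoid_obstacle: active, suppressor → wire = (0, 3)
  L4 recharge: idle → wire stays (0, 3)
  actuator = (0, 3)

3 -1
0 3
3 -1
0 3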